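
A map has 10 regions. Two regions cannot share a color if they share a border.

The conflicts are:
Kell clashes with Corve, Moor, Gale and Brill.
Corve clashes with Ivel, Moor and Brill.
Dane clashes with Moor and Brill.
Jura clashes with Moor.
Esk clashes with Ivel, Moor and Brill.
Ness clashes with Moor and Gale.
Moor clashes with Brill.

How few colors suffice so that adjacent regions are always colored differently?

4

Kell, Corve, Moor, Brill all conflict with each other, so at least 4 colors are needed.
4 colors suffice: color 1 → {Ivel, Moor, Gale}; color 2 → {Jura, Ness, Brill}; color 3 → {Corve, Dane, Esk}; color 4 → {Kell}. No two conflicting regions share a color.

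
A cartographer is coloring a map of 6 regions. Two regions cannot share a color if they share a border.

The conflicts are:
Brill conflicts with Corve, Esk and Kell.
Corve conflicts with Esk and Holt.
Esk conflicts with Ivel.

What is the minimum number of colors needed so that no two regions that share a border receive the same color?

Brill, Corve, Esk all conflict with each other, so at least 3 colors are needed.
One proper 3-coloring: Brill=2, Corve=3, Esk=1, Kell=1, Ivel=2, Holt=1. No two conflicting regions share a color.

3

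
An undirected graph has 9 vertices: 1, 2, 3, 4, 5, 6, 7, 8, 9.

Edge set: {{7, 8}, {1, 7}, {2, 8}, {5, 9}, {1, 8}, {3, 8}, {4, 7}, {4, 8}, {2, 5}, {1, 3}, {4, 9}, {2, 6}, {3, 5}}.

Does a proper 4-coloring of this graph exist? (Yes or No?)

The chromatic number is 3. 1, 3, 8 are pairwise adjacent, so at least 3 colors are needed.
3 colors suffice: color red → {5, 6, 8}; color blue → {2, 3, 7, 9}; color green → {1, 4}.
Since 4 ≥ 3, a proper 4-coloring certainly exists.

Yes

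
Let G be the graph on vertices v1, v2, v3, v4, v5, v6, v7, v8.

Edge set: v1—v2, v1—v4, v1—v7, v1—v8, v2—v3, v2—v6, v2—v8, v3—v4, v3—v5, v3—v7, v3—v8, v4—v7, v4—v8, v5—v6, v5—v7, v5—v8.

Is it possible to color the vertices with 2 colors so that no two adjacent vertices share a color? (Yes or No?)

v2, v3, v8 are mutually adjacent, so at least 3 colors are needed.
So 2 colors are not enough.

No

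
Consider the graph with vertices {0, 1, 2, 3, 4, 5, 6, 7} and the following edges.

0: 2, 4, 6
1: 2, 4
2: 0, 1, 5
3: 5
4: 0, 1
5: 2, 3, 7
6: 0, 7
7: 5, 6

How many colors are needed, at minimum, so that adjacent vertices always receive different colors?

3

The cycle 2-0-6-7-5-2 has odd length 5, so it cannot be 2-colored; at least 3 colors are needed.
A valid assignment using 3 colors: 0=red, 1=red, 2=blue, 3=blue, 4=blue, 5=red, 6=blue, 7=green. Each edge has distinct colors on its endpoints.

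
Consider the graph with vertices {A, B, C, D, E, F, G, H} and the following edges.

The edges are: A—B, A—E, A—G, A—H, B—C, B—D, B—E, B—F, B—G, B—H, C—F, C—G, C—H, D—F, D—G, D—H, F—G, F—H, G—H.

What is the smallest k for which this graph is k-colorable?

B, D, F, G, H are pairwise adjacent (a clique of size 5), so at least 5 colors are needed.
5 colors suffice: A=4, B=1, C=5, D=5, E=2, F=4, G=2, H=3. Each edge has distinct colors on its endpoints.

5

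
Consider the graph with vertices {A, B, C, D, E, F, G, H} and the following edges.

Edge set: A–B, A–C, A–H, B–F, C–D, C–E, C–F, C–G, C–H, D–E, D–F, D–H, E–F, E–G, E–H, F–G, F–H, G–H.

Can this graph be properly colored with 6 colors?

The chromatic number is 5. C, D, E, F, H form a clique, so at least 5 colors are needed.
5 colors suffice: color 1 → {A, F}; color 2 → {B, C}; color 3 → {H}; color 4 → {E}; color 5 → {D, G}.
Since 6 ≥ 5, a proper 6-coloring certainly exists.

Yes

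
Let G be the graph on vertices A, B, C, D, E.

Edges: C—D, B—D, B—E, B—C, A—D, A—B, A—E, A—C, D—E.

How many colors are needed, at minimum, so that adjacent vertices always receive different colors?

A, B, D, E are mutually adjacent (a clique of size 4), so at least 4 colors are needed.
4 colors suffice: A=1, B=3, C=4, D=2, E=4. Each edge has distinct colors on its endpoints.

4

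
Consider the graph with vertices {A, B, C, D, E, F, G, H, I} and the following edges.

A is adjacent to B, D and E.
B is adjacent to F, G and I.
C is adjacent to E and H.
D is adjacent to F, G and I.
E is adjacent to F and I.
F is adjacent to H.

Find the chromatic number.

2

D and F are adjacent, so at least 2 colors are needed.
2 colors suffice: A=1, B=2, C=1, D=2, E=2, F=1, G=1, H=2, I=1. Each edge has distinct colors on its endpoints.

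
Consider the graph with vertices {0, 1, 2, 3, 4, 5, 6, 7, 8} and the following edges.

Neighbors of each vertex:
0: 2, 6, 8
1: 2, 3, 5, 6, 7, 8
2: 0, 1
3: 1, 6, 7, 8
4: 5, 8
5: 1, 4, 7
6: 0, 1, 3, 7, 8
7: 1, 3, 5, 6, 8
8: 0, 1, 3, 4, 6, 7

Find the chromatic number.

1, 3, 6, 7, 8 form a clique, so at least 5 colors are needed.
A valid assignment using 5 colors: 0=red, 1=red, 2=blue, 3=purple, 4=red, 5=blue, 6=yellow, 7=green, 8=blue. Every edge joins two different colors.

5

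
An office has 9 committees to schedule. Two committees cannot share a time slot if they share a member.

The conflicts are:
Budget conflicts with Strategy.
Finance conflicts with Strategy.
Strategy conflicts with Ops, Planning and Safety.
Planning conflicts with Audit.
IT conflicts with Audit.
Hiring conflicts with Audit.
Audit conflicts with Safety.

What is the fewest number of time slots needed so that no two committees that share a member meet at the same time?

2

Audit and Safety conflict, so at least 2 time slots are needed.
2 time slots suffice: time slot 1 → {Strategy, Audit}; time slot 2 → {Budget, Finance, Ops, Planning, IT, Hiring, Safety}. Every pair that conflicts lands in different time slots.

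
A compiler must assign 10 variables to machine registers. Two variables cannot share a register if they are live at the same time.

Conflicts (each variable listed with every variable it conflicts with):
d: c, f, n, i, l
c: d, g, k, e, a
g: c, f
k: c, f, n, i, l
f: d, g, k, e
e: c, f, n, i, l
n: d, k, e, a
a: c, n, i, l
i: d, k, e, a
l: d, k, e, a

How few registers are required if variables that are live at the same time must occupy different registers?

k and n conflict, so at least 2 registers are needed.
2 registers suffice: register 1 → {c, f, n, i, l}; register 2 → {d, g, k, e, a}. Each listed conflict is separated.

2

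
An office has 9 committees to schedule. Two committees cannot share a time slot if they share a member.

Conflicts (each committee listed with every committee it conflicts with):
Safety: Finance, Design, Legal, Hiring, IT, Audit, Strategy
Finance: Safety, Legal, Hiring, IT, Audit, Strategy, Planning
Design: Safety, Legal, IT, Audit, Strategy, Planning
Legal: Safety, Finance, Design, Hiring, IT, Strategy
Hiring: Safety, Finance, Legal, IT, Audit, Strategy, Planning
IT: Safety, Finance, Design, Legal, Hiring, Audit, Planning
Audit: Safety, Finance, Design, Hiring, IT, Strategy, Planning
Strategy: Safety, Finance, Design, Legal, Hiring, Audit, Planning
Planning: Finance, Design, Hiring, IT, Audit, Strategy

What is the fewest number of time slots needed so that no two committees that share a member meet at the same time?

5

Safety, Finance, Legal, Hiring, Strategy pairwise conflict, so at least 5 time slots are needed.
5 time slots suffice: time slot 1 → {Design, Hiring}; time slot 2 → {Finance}; time slot 3 → {IT, Strategy}; time slot 4 → {Safety, Planning}; time slot 5 → {Legal, Audit}. Every pair that conflicts lands in different time slots.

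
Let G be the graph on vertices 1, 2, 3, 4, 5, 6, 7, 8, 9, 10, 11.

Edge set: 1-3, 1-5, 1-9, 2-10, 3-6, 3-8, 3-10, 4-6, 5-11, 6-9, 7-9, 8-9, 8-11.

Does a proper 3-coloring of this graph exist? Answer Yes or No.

Yes

The chromatic number is 3. The cycle 1-5-11-8-9-1 has odd length 5, so it cannot be 2-colored; at least 3 colors are needed.
3 colors suffice: 1=b, 2=a, 3=a, 4=a, 5=c, 6=b, 7=b, 8=b, 9=a, 10=b, 11=a.
That is already a proper 3-coloring.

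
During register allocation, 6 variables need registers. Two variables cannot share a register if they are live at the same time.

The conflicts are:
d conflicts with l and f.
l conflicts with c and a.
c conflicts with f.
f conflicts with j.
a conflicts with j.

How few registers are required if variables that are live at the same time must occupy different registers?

The cycle j-f-c-l-a-j has odd length 5, so it cannot be 2-colored; at least 3 registers are needed.
A valid assignment using 3 registers: d=2, l=1, c=2, f=1, a=3, j=2. No two conflicting variables share a register.

3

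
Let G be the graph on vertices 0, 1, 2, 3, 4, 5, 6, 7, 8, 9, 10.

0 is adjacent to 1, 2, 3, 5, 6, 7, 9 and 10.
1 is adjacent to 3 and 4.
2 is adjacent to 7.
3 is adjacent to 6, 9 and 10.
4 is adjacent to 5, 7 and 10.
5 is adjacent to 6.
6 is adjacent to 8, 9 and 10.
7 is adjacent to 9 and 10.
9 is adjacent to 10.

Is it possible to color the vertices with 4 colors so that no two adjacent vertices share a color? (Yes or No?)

No

0, 3, 6, 9, 10 are pairwise adjacent (a clique of size 5), so at least 5 colors are needed.
So 4 colors are not enough.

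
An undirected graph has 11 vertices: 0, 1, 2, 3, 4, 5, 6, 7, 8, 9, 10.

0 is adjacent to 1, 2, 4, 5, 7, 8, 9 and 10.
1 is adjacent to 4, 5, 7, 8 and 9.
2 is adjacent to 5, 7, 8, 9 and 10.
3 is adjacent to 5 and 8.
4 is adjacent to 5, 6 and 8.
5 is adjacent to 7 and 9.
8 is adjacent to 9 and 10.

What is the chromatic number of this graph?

4

0, 2, 5, 7 form a clique, so at least 4 colors are needed.
4 colors suffice: 0=a, 1=c, 2=c, 3=a, 4=d, 5=b, 6=a, 7=d, 8=b, 9=d, 10=d. No two adjacent vertices share a color.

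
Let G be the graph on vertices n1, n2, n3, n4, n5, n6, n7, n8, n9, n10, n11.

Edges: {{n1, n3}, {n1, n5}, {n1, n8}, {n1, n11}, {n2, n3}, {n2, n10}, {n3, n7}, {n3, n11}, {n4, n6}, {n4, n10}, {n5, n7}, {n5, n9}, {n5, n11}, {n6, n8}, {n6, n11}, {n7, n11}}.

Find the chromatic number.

3

n5, n7, n11 are pairwise adjacent, so at least 3 colors are needed.
A valid assignment using 3 colors: n1=3, n2=1, n3=2, n4=1, n5=2, n6=2, n7=3, n8=1, n9=1, n10=2, n11=1. Each edge has distinct colors on its endpoints.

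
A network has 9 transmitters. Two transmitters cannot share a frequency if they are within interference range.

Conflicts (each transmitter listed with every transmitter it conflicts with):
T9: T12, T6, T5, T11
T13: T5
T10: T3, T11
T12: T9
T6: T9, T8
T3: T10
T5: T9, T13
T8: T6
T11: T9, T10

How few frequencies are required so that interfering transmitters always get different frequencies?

T9 and T12 conflict, so at least 2 frequencies are needed.
2 frequencies suffice: frequency 1 → {T9, T13, T10, T8}; frequency 2 → {T12, T6, T3, T5, T11}. No two conflicting transmitters share a frequency.

2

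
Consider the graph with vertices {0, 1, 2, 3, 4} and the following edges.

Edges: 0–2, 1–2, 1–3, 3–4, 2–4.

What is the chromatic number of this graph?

2 and 4 are adjacent, so at least 2 colors are needed.
One proper 2-coloring: 0=b, 1=b, 2=a, 3=a, 4=b. No two adjacent vertices share a color.

2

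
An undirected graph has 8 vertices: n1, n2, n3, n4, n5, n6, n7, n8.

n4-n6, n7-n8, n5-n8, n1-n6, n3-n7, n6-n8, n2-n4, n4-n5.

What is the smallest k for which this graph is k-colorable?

2

n1 and n6 are adjacent, so at least 2 colors are needed.
2 colors suffice: color 1 → {n2, n5, n6, n7}; color 2 → {n1, n3, n4, n8}. No two adjacent vertices share a color.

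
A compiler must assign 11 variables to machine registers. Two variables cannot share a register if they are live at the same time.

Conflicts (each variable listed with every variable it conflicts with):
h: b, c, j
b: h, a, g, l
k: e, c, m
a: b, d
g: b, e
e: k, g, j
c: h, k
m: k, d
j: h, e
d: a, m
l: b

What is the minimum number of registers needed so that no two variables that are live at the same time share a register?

3

The cycle h-b-g-e-j-h has odd length 5, so it cannot be 2-colored; at least 3 registers are needed.
3 registers suffice: register 1 → {b, k, j, d}; register 2 → {h, a, e, m, l}; register 3 → {g, c}. No two conflicting variables share a register.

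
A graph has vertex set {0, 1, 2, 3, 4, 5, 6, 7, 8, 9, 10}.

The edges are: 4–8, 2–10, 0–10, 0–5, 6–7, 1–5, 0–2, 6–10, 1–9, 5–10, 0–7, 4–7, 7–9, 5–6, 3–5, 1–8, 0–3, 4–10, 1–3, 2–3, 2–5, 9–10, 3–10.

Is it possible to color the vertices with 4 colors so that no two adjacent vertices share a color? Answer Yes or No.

0, 2, 3, 5, 10 are mutually adjacent (a clique of size 5), so at least 5 colors are needed.
So 4 colors are not enough.

No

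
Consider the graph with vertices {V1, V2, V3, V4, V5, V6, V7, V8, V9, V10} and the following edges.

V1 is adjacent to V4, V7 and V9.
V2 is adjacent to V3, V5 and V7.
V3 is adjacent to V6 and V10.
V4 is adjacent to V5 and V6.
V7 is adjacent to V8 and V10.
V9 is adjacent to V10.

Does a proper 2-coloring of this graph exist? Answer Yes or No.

No

The cycle V5-V2-V7-V1-V4-V5 has odd length 5, so it cannot be 2-colored; at least 3 colors are needed.
So 2 colors are not enough.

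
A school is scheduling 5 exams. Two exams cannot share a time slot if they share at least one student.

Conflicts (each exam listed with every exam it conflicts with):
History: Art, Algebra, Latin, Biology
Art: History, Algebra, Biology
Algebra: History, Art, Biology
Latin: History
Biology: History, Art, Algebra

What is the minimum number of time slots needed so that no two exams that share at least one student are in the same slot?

4

History, Art, Algebra, Biology pairwise conflict, so at least 4 time slots are needed.
Using 4 time slots: History=1, Art=3, Algebra=2, Latin=2, Biology=4. No two conflicting exams share a time slot.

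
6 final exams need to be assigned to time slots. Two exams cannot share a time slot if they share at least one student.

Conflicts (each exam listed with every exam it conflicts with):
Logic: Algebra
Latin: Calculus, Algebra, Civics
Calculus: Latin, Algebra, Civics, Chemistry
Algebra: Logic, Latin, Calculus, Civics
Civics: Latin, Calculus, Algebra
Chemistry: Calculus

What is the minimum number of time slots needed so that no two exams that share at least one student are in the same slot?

Latin, Calculus, Algebra, Civics are mutually in conflict, so at least 4 time slots are needed.
A valid assignment using 4 time slots: Logic=2, Latin=3, Calculus=2, Algebra=1, Civics=4, Chemistry=1. No two conflicting exams share a time slot.

4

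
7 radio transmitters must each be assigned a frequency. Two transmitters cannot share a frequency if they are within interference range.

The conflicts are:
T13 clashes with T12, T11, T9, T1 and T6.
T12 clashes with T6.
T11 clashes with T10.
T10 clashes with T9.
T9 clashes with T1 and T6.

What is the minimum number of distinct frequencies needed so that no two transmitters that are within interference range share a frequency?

3

T13, T12, T6 pairwise conflict, so at least 3 frequencies are needed.
A valid assignment using 3 frequencies: T13=1, T12=2, T11=2, T10=1, T9=2, T1=3, T6=3. Every pair that conflicts lands in different frequencies.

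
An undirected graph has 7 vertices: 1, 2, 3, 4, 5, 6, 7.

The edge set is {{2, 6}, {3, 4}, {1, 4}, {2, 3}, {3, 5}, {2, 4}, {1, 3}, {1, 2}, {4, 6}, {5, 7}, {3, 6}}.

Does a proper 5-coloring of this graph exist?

Yes

The chromatic number is 4. 2, 3, 4, 6 are pairwise adjacent (a clique of size 4), so at least 4 colors are needed.
4 colors suffice: color red → {3, 7}; color blue → {4, 5}; color green → {2}; color yellow → {1, 6}.
Since 5 ≥ 4, a proper 5-coloring certainly exists.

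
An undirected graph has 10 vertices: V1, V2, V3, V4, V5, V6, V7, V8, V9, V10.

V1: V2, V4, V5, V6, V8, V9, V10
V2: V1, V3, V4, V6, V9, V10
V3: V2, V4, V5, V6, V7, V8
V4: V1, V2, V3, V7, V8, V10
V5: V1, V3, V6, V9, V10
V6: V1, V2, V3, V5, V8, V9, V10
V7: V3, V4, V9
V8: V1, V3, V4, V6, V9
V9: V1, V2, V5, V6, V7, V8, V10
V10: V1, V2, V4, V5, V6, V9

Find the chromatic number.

5

V1, V2, V6, V9, V10 are pairwise adjacent (a clique of size 5), so at least 5 colors are needed.
One proper 5-coloring: V1=1, V2=5, V3=1, V4=2, V5=5, V6=2, V7=4, V8=4, V9=3, V10=4. No two adjacent vertices share a color.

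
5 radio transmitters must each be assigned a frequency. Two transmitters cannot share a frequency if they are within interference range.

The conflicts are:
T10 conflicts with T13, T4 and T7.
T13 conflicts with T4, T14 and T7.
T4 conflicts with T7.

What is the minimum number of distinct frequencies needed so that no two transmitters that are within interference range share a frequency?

4

T10, T13, T4, T7 are mutually in conflict, so at least 4 frequencies are needed.
4 frequencies suffice: frequency 1 → {T13}; frequency 2 → {T4, T14}; frequency 3 → {T7}; frequency 4 → {T10}. Each listed conflict is separated.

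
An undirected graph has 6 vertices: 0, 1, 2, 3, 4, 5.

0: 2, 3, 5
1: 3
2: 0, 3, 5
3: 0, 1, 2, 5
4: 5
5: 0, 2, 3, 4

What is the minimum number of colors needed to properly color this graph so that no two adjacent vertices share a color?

4

0, 2, 3, 5 form a clique, so at least 4 colors are needed.
One proper 4-coloring: 0=yellow, 1=blue, 2=green, 3=red, 4=red, 5=blue. Each edge has distinct colors on its endpoints.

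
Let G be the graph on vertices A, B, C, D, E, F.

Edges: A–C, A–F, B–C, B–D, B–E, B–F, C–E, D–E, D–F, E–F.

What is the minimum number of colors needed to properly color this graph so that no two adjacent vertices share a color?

4

B, D, E, F are pairwise adjacent (a clique of size 4), so at least 4 colors are needed.
One proper 4-coloring: A=blue, B=green, C=red, D=yellow, E=blue, F=red. Each edge has distinct colors on its endpoints.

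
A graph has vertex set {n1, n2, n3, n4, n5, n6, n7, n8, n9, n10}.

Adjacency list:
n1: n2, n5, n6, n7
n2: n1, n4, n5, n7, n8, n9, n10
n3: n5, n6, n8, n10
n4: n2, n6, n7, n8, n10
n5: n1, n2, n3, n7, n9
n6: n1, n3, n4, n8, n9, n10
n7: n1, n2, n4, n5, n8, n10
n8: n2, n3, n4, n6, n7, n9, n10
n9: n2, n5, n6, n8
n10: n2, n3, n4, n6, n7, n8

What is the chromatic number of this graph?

5

n2, n4, n7, n8, n10 form a clique, so at least 5 colors are needed.
5 colors suffice: color 1 → {n5, n8}; color 2 → {n2, n6}; color 3 → {n3, n7, n9}; color 4 → {n1, n10}; color 5 → {n4}. Each edge has distinct colors on its endpoints.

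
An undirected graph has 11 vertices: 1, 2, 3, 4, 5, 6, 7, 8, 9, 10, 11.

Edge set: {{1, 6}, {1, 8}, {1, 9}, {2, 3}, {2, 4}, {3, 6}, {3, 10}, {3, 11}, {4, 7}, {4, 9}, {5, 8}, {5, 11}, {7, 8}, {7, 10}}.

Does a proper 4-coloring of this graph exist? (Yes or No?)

The chromatic number is 3. The cycle 4-7-8-1-9-4 has odd length 5, so it cannot be 2-colored; at least 3 colors are needed.
3 colors suffice: color a → {3, 4, 8}; color b → {1, 2, 7, 11}; color c → {5, 6, 9, 10}.
Since 4 ≥ 3, a proper 4-coloring certainly exists.

Yes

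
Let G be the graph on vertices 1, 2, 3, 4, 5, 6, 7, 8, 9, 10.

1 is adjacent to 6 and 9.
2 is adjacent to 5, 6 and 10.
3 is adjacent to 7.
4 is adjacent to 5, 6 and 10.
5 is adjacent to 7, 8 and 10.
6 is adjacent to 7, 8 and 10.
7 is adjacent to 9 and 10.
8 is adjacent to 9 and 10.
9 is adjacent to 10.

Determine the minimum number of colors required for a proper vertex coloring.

5, 7, 10 form a triangle, so at least 3 colors are needed.
3 colors suffice: color a → {1, 3, 10}; color b → {5, 6, 9}; color c → {2, 4, 7, 8}. No two adjacent vertices share a color.

3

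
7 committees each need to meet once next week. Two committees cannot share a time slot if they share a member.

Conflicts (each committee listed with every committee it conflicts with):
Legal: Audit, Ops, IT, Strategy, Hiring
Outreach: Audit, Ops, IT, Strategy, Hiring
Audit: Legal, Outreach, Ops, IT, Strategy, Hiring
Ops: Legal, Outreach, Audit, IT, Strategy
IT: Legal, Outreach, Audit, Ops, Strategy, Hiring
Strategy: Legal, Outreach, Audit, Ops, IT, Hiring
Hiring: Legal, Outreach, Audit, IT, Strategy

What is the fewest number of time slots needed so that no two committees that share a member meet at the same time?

5

Outreach, Audit, Ops, IT, Strategy all conflict with each other, so at least 5 time slots are needed.
5 time slots suffice: time slot 1 → {Strategy}; time slot 2 → {Audit}; time slot 3 → {IT}; time slot 4 → {Ops, Hiring}; time slot 5 → {Legal, Outreach}. No two conflicting committees share a time slot.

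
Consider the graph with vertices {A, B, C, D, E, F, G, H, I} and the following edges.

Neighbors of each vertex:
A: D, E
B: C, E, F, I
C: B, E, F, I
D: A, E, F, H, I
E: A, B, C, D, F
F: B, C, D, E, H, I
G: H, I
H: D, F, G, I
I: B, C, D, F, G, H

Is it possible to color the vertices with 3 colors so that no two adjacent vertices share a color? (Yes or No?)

No

D, F, H, I are pairwise adjacent (a clique of size 4), so at least 4 colors are needed.
So 3 colors are not enough.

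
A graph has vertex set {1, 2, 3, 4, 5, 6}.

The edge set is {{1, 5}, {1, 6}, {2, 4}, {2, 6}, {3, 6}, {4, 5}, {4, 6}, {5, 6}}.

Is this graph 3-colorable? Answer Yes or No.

Yes

The chromatic number is 3. 2, 4, 6 are pairwise adjacent, so at least 3 colors are needed.
3 colors suffice: 1=blue, 2=green, 3=blue, 4=blue, 5=green, 6=red.
That is already a proper 3-coloring.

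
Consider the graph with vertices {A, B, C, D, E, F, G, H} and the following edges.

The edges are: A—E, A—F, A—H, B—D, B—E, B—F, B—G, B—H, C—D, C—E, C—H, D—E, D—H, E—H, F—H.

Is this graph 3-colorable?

C, D, E, H are mutually adjacent (a clique of size 4), so at least 4 colors are needed.
So 3 colors are not enough.

No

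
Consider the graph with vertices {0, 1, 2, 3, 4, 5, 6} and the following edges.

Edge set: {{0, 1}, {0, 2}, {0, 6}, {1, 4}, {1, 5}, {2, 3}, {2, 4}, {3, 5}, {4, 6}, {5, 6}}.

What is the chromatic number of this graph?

3

The cycle 6-0-2-3-5-6 has odd length 5, so it cannot be 2-colored; at least 3 colors are needed.
3 colors suffice: 0=b, 1=a, 2=a, 3=c, 4=b, 5=b, 6=a. No two adjacent vertices share a color.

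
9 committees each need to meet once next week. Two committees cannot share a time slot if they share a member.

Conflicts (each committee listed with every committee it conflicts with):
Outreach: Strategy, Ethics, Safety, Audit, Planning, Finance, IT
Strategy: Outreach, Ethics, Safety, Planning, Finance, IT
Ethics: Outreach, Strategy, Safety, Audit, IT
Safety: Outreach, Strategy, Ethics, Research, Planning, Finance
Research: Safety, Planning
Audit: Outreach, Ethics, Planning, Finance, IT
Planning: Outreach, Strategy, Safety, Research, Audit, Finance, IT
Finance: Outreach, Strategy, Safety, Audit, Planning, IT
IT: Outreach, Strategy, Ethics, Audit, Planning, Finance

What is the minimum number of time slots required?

5

Outreach, Strategy, Safety, Planning, Finance pairwise conflict, so at least 5 time slots are needed.
A valid assignment using 5 time slots: Outreach=2, Strategy=4, Ethics=1, Safety=3, Research=2, Audit=4, Planning=1, Finance=5, IT=3. No two conflicting committees share a time slot.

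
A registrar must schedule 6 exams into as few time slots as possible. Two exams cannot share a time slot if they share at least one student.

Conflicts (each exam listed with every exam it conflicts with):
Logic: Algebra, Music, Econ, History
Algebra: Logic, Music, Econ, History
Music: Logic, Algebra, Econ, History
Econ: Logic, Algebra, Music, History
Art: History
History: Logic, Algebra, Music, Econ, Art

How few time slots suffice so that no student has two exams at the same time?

Logic, Algebra, Music, Econ, History all conflict with each other, so at least 5 time slots are needed.
Using 5 time slots: Logic=5, Algebra=3, Music=4, Econ=2, Art=2, History=1. No two conflicting exams share a time slot.

5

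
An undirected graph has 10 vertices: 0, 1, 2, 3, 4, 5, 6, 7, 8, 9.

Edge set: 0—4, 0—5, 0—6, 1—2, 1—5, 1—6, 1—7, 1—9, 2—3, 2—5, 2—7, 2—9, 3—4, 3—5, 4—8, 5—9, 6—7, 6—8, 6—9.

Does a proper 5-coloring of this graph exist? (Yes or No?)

The chromatic number is 4. 1, 2, 5, 9 are mutually adjacent (a clique of size 4), so at least 4 colors are needed.
4 colors suffice: color red → {2, 4, 6}; color blue → {0, 1, 3, 8}; color green → {5, 7}; color yellow → {9}.
Since 5 ≥ 4, a proper 5-coloring certainly exists.

Yes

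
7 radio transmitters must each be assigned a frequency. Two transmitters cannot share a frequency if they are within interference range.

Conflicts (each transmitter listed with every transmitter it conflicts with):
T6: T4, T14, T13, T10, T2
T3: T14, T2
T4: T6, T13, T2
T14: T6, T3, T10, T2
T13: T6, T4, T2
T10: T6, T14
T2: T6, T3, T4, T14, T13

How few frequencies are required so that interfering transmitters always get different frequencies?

4

T6, T4, T13, T2 all conflict with each other, so at least 4 frequencies are needed.
4 frequencies suffice: T6=2, T3=2, T4=4, T14=3, T13=3, T10=1, T2=1. Every pair that conflicts lands in different frequencies.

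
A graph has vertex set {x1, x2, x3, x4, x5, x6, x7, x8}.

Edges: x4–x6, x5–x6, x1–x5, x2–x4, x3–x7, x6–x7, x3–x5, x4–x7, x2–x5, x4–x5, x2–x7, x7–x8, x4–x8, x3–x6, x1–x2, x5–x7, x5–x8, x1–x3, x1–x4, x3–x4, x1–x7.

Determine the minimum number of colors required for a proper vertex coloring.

5

x1, x2, x4, x5, x7 form a clique, so at least 5 colors are needed.
5 colors suffice: color 1 → {x4}; color 2 → {x7}; color 3 → {x5}; color 4 → {x1, x6, x8}; color 5 → {x2, x3}. Every edge joins two different colors.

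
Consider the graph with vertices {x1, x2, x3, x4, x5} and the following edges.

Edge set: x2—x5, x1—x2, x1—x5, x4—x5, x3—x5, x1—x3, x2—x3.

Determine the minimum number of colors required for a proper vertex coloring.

x1, x2, x3, x5 are mutually adjacent (a clique of size 4), so at least 4 colors are needed.
A valid assignment using 4 colors: x1=2, x2=3, x3=4, x4=2, x5=1. Every edge joins two different colors.

4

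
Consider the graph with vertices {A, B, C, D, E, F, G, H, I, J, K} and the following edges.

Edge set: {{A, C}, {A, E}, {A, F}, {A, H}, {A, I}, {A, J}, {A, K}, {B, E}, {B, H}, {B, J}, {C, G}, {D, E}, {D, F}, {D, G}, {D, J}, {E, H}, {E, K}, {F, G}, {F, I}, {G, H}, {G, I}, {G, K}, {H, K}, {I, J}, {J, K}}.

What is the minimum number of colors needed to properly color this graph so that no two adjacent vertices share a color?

4

A, E, H, K form a clique, so at least 4 colors are needed.
4 colors suffice: A=1, B=1, C=2, D=3, E=4, F=2, G=1, H=2, I=3, J=2, K=3. Every edge joins two different colors.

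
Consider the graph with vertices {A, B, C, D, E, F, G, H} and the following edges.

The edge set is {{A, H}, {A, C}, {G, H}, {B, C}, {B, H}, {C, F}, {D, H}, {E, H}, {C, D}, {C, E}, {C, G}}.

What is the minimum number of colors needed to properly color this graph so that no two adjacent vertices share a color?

D and H are adjacent, so at least 2 colors are needed.
2 colors suffice: color 1 → {C, H}; color 2 → {A, B, D, E, F, G}. Every edge joins two different colors.

2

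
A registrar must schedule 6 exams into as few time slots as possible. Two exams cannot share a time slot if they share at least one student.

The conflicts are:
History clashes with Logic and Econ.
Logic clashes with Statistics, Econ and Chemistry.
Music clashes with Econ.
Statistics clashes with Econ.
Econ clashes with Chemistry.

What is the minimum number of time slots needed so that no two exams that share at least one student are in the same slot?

3

Logic, Statistics, Econ all conflict with each other, so at least 3 time slots are needed.
3 time slots suffice: History=3, Logic=2, Music=2, Statistics=3, Econ=1, Chemistry=3. Every pair that conflicts lands in different time slots.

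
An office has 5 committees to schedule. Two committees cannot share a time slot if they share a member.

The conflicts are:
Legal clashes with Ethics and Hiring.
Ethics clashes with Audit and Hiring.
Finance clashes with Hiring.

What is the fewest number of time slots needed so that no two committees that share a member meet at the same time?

3

Legal, Ethics, Hiring pairwise conflict, so at least 3 time slots are needed.
3 time slots suffice: time slot 1 → {Ethics, Finance}; time slot 2 → {Audit, Hiring}; time slot 3 → {Legal}. Each listed conflict is separated.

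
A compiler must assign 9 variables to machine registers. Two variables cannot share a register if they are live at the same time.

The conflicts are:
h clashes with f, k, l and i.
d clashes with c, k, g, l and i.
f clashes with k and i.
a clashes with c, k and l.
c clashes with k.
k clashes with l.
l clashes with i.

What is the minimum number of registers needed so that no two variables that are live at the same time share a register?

3

h, f, i all conflict with each other, so at least 3 registers are needed.
3 registers suffice: register 1 → {k, g, i}; register 2 → {f, c, l}; register 3 → {h, d, a}. No two conflicting variables share a register.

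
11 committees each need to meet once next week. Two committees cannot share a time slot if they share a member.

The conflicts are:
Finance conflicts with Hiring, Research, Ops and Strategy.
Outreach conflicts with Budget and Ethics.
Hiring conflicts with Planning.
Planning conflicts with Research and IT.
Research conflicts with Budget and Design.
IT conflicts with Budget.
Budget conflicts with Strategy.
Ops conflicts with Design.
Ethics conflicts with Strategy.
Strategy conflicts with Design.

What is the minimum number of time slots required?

Ethics and Strategy conflict, so at least 2 time slots are needed.
2 time slots suffice: time slot 1 → {Outreach, Hiring, Research, IT, Ops, Strategy}; time slot 2 → {Finance, Planning, Budget, Ethics, Design}. No two conflicting committees share a time slot.

2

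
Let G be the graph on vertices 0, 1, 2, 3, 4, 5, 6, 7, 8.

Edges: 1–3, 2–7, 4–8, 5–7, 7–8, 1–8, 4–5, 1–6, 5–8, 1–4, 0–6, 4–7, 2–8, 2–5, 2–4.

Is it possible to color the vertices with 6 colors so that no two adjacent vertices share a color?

The chromatic number is 5. 2, 4, 5, 7, 8 are mutually adjacent (a clique of size 5), so at least 5 colors are needed.
5 colors suffice: color red → {3, 6, 8}; color blue → {0, 4}; color green → {1, 7}; color yellow → {5}; color purple → {2}.
Since 6 ≥ 5, a proper 6-coloring certainly exists.

Yes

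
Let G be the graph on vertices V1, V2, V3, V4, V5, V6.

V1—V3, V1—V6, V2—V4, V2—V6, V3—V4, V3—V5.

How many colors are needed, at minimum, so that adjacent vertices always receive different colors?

The cycle V6-V1-V3-V4-V2-V6 has odd length 5, so it cannot be 2-colored; at least 3 colors are needed.
3 colors suffice: V1=blue, V2=red, V3=red, V4=blue, V5=blue, V6=green. Each edge has distinct colors on its endpoints.

3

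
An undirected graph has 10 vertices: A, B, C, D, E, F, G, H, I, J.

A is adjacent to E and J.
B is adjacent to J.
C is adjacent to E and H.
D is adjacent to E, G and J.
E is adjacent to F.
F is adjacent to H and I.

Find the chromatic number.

2

D and J are adjacent, so at least 2 colors are needed.
2 colors suffice: color 1 → {E, G, H, I, J}; color 2 → {A, B, C, D, F}. No two adjacent vertices share a color.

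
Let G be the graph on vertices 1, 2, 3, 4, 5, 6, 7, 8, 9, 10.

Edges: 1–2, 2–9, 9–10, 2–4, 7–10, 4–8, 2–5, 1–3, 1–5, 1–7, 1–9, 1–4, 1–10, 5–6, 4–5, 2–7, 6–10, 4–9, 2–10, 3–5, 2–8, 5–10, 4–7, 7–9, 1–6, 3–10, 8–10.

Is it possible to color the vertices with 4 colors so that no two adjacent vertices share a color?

No

1, 2, 4, 7, 9 are pairwise adjacent (a clique of size 5), so at least 5 colors are needed.
So 4 colors are not enough.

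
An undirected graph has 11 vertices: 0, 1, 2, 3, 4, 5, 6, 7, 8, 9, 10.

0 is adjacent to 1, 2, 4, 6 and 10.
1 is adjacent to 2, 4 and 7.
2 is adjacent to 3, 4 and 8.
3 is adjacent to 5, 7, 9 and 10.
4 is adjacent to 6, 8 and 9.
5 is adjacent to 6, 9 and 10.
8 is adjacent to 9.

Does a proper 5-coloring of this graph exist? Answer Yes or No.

The chromatic number is 4. 0, 1, 2, 4 are pairwise adjacent (a clique of size 4), so at least 4 colors are needed.
4 colors suffice: color a → {3, 4}; color b → {2, 5, 7}; color c → {0, 9}; color d → {1, 6, 8, 10}.
Since 5 ≥ 4, a proper 5-coloring certainly exists.

Yes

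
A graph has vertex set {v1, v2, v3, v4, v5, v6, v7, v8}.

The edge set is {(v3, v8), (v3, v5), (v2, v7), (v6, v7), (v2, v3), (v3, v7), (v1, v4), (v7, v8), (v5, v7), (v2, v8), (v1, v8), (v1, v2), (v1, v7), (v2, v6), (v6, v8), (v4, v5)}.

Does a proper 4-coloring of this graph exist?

Yes

The chromatic number is 4. v2, v6, v7, v8 are mutually adjacent (a clique of size 4), so at least 4 colors are needed.
4 colors suffice: v1=4, v2=3, v3=4, v4=1, v5=2, v6=4, v7=1, v8=2.
That is already a proper 4-coloring.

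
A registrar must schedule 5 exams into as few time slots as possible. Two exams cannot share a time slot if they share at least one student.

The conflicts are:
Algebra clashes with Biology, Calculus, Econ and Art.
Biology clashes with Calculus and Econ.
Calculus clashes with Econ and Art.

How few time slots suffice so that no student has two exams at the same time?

4

Algebra, Biology, Calculus, Econ are mutually in conflict, so at least 4 time slots are needed.
Using 4 time slots: Algebra=1, Biology=3, Calculus=2, Econ=4, Art=3. Every pair that conflicts lands in different time slots.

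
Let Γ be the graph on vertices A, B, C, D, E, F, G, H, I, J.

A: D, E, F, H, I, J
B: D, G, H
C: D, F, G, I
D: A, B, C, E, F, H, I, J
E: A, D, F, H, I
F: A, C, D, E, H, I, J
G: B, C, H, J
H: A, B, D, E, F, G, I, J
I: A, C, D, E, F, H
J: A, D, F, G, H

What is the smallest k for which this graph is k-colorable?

6

A, D, E, F, H, I form a clique, so at least 6 colors are needed.
6 colors suffice: color 1 → {C, H}; color 2 → {D, G}; color 3 → {B, F}; color 4 → {A}; color 5 → {I, J}; color 6 → {E}. Every edge joins two different colors.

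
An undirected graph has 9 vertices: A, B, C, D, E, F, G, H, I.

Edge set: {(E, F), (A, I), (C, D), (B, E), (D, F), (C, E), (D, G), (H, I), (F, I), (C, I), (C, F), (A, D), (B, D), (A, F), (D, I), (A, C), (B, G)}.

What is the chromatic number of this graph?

A, C, D, F, I are pairwise adjacent (a clique of size 5), so at least 5 colors are needed.
5 colors suffice: color 1 → {D, E, H}; color 2 → {B, C}; color 3 → {F, G}; color 4 → {I}; color 5 → {A}. Every edge joins two different colors.

5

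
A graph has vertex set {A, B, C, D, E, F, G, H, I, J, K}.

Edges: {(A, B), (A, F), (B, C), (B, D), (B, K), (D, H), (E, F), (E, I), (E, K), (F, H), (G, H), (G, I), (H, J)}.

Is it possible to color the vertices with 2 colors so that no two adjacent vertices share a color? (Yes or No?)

The cycle F-A-B-D-H-F has odd length 5, so it cannot be 2-colored; at least 3 colors are needed.
So 2 colors are not enough.

No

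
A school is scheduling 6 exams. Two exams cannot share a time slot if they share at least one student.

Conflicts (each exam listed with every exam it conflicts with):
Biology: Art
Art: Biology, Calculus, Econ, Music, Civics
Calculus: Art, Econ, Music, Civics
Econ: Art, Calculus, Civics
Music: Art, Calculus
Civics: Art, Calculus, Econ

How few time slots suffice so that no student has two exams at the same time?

4

Art, Calculus, Econ, Civics pairwise conflict, so at least 4 time slots are needed.
4 time slots suffice: Biology=2, Art=1, Calculus=2, Econ=4, Music=3, Civics=3. Each listed conflict is separated.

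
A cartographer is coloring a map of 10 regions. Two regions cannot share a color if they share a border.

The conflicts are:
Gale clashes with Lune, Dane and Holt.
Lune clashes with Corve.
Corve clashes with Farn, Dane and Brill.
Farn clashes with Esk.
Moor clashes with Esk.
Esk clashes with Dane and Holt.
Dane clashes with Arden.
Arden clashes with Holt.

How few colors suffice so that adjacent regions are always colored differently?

2

Esk and Dane conflict, so at least 2 colors are needed.
A valid assignment using 2 colors: Gale=2, Lune=1, Corve=2, Farn=1, Moor=1, Esk=2, Dane=1, Arden=2, Brill=1, Holt=1. No two conflicting regions share a color.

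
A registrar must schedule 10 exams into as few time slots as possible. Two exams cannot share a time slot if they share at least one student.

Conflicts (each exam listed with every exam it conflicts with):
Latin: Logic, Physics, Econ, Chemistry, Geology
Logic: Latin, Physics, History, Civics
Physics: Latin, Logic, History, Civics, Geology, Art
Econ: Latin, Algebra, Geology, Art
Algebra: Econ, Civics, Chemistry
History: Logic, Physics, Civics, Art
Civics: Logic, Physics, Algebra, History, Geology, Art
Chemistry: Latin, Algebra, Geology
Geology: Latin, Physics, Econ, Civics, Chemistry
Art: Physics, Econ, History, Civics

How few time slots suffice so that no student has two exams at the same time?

Physics, History, Civics, Art all conflict with each other, so at least 4 time slots are needed.
4 time slots suffice: time slot 1 → {Physics, Econ, Chemistry}; time slot 2 → {Latin, Civics}; time slot 3 → {Algebra, History, Geology}; time slot 4 → {Logic, Art}. No two conflicting exams share a time slot.

4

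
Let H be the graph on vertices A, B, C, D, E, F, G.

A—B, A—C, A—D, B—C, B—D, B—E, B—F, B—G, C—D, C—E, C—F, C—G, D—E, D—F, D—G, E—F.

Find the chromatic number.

5

B, C, D, E, F are pairwise adjacent (a clique of size 5), so at least 5 colors are needed.
5 colors suffice: color 1 → {B}; color 2 → {D}; color 3 → {C}; color 4 → {A, E, G}; color 5 → {F}. No two adjacent vertices share a color.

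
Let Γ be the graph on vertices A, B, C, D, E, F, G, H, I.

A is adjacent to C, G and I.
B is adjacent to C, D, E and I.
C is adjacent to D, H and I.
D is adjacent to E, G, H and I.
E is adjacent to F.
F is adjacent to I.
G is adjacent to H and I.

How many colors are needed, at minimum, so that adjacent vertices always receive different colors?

B, C, D, I form a clique, so at least 4 colors are needed.
4 colors suffice: color 1 → {A, D, F}; color 2 → {E, H, I}; color 3 → {C, G}; color 4 → {B}. No two adjacent vertices share a color.

4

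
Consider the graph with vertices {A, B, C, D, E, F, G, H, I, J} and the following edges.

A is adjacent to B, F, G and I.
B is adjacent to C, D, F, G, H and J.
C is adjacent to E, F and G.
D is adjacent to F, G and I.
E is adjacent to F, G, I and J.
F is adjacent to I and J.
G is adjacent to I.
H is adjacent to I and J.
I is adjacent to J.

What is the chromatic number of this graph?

E, F, I, J form a clique, so at least 4 colors are needed.
A valid assignment using 4 colors: A=3, B=2, C=4, D=3, E=3, F=1, G=1, H=1, I=2, J=4. Each edge has distinct colors on its endpoints.

4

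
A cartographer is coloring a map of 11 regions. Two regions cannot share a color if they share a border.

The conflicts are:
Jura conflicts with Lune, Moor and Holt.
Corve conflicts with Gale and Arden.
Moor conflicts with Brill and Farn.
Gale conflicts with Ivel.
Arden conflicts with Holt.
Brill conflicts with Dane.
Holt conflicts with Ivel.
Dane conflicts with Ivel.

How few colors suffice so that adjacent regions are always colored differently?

3

The cycle Arden-Corve-Gale-Ivel-Holt-Arden has odd length 5, so it cannot be 2-colored; at least 3 colors are needed.
3 colors suffice: color 1 → {Lune, Corve, Moor, Ivel}; color 2 → {Jura, Gale, Arden, Brill, Farn}; color 3 → {Holt, Dane}. No two conflicting regions share a color.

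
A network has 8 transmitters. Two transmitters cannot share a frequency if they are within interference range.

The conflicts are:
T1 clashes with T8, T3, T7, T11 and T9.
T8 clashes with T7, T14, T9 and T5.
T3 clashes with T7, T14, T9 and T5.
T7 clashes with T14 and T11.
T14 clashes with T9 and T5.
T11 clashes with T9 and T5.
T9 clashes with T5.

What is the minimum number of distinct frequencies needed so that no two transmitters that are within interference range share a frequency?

4

T3, T14, T9, T5 all conflict with each other, so at least 4 frequencies are needed.
4 frequencies suffice: frequency 1 → {T7, T9}; frequency 2 → {T8, T3, T11}; frequency 3 → {T1, T5}; frequency 4 → {T14}. Every pair that conflicts lands in different frequencies.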